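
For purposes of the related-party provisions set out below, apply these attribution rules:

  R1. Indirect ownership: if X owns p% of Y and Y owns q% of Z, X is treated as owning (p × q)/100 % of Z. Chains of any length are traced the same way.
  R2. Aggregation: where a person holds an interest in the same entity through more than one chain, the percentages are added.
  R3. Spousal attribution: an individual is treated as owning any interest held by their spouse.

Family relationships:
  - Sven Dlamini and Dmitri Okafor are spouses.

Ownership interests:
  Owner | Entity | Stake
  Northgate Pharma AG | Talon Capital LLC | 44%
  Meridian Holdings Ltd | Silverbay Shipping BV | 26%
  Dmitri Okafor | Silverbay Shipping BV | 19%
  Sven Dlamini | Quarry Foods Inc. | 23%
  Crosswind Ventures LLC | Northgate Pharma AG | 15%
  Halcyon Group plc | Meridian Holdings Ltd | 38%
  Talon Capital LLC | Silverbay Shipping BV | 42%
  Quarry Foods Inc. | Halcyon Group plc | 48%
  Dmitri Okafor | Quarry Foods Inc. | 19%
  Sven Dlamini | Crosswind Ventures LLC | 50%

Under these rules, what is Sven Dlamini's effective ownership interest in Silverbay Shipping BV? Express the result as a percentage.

By spousal attribution (R3), Sven Dlamini is treated as also owning Dmitri Okafor's interest in Quarry Foods Inc, giving 23% + 19% = 42%.
By spousal attribution (R3), Sven Dlamini is treated as owning Dmitri Okafor's 19% interest in Silverbay Shipping BV.
Chain via Quarry Foods Inc. → Halcyon Group plc → Meridian Holdings Ltd (R1): 42% × 48% × 38% × 26% = 1.991808% of Silverbay Shipping BV.
Chain via Crosswind Ventures LLC → Northgate Pharma AG → Talon Capital LLC (R1): 50% × 15% × 44% × 42% = 1.386% of Silverbay Shipping BV.
Direct interest in Silverbay Shipping BV: 19%.
Aggregating (R2): 1.991808% + 1.386% + 19% = 22.377808%.

22.377808%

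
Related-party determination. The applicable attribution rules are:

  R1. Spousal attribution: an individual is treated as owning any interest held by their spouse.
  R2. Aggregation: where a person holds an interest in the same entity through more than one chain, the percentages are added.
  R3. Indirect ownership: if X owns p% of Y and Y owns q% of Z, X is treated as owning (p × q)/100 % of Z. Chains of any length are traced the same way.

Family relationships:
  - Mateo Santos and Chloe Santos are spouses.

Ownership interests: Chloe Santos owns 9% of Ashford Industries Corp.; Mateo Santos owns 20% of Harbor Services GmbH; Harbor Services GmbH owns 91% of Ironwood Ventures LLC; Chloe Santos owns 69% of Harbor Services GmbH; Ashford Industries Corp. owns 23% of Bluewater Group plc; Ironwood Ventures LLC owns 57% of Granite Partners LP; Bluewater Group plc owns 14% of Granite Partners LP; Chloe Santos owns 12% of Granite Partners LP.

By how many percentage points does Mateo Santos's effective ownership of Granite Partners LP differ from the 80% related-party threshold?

By spousal attribution (R1), Mateo Santos is treated as also owning Chloe Santos's interest in Harbor Services GmbH, giving 20% + 69% = 89%.
By spousal attribution (R1), Mateo Santos is treated as owning Chloe Santos's 9% interest in Ashford Industries Corp.
By spousal attribution (R1), Mateo Santos is treated as owning Chloe Santos's 12% interest in Granite Partners LP.
Chain via Harbor Services GmbH → Ironwood Ventures LLC (R3): 89% × 91% × 57% = 46.1643% of Granite Partners LP.
Chain via Ashford Industries Corp. → Bluewater Group plc (R3): 9% × 23% × 14% = 0.2898% of Granite Partners LP.
Direct interest in Granite Partners LP: 12%.
Aggregating (R2): 46.1643% + 0.2898% + 12% = 58.4541%.
58.4541% falls short of the 80% threshold by 21.5459 percentage points.

21.5459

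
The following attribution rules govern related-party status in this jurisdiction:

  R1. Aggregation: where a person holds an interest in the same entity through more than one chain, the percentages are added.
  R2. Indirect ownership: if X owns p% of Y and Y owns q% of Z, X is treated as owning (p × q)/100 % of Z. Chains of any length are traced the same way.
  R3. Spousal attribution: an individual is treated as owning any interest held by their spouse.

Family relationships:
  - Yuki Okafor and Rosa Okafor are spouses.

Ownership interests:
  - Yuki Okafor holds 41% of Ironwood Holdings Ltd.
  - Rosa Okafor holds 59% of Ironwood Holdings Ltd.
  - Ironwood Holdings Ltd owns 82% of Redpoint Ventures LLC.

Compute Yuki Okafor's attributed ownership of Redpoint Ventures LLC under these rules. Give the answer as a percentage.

82%

By spousal attribution (R3), Yuki Okafor is treated as also owning Rosa Okafor's interest in Ironwood Holdings Ltd, giving 41% + 59% = 100%.
Chain via Ironwood Holdings Ltd (R2): 100% × 82% = 82% of Redpoint Ventures LLC.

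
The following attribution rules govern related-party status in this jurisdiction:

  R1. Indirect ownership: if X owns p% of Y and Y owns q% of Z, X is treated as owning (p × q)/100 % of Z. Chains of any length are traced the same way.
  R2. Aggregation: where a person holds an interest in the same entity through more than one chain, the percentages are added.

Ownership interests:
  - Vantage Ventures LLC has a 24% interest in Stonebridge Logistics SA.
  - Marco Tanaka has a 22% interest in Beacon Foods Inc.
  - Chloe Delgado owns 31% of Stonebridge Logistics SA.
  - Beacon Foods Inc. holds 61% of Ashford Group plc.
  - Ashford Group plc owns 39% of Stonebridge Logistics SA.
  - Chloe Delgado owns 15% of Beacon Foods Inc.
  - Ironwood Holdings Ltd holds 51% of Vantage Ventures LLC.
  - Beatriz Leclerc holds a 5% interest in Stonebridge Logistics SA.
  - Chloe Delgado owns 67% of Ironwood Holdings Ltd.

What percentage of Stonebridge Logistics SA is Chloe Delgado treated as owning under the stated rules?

Chain via Beacon Foods Inc. → Ashford Group plc (R1): 15% × 61% × 39% = 3.5685% of Stonebridge Logistics SA.
Chain via Ironwood Holdings Ltd → Vantage Ventures LLC (R1): 67% × 51% × 24% = 8.2008% of Stonebridge Logistics SA.
Direct interest in Stonebridge Logistics SA: 31%.
Aggregating (R2): 3.5685% + 8.2008% + 31% = 42.7693%.

42.7693%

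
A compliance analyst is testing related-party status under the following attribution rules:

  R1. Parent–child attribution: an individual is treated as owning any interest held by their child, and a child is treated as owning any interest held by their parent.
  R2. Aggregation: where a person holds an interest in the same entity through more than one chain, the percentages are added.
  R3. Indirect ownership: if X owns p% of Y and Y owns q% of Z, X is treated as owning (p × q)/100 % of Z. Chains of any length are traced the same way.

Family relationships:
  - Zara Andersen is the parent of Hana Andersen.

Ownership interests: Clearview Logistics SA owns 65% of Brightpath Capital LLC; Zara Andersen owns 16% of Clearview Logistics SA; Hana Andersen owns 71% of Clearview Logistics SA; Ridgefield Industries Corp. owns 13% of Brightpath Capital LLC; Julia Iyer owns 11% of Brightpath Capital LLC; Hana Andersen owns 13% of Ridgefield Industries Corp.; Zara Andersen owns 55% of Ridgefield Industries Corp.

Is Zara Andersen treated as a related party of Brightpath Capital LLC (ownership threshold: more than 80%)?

By parent–child attribution (R1), Zara Andersen is treated as also owning Hana Andersen's interest in Clearview Logistics SA, giving 16% + 71% = 87%.
By parent–child attribution (R1), Zara Andersen is treated as also owning Hana Andersen's interest in Ridgefield Industries Corp, giving 55% + 13% = 68%.
Chain via Clearview Logistics SA (R3): 87% × 65% = 56.55% of Brightpath Capital LLC.
Chain via Ridgefield Industries Corp. (R3): 68% × 13% = 8.84% of Brightpath Capital LLC.
Aggregating (R2): 56.55% + 8.84% = 65.39%.
65.39% does not exceed the 80% threshold, so Zara is not a related party to Brightpath Capital LLC.

No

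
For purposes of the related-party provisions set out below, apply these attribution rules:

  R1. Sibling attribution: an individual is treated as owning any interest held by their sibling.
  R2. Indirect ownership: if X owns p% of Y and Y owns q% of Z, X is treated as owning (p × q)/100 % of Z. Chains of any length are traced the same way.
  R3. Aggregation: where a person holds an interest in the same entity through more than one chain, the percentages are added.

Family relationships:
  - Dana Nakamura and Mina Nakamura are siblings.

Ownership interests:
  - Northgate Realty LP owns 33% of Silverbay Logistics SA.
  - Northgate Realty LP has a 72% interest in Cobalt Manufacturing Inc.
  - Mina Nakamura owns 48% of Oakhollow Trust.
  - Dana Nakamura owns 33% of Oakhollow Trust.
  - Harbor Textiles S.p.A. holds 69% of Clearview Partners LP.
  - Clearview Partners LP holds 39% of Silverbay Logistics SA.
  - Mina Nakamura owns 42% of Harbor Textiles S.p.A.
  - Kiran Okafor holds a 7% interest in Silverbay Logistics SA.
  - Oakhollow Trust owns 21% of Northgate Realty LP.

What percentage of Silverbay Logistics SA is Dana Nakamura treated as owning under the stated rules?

16.9155%

By sibling attribution (R1), Dana Nakamura is treated as also owning Mina Nakamura's interest in Oakhollow Trust, giving 33% + 48% = 81%.
By sibling attribution (R1), Dana Nakamura is treated as owning Mina Nakamura's 42% interest in Harbor Textiles S.p.A.
Chain via Oakhollow Trust → Northgate Realty LP (R2): 81% × 21% × 33% = 5.6133% of Silverbay Logistics SA.
Chain via Harbor Textiles S.p.A. → Clearview Partners LP (R2): 42% × 69% × 39% = 11.3022% of Silverbay Logistics SA.
Aggregating (R3): 5.6133% + 11.3022% = 16.9155%.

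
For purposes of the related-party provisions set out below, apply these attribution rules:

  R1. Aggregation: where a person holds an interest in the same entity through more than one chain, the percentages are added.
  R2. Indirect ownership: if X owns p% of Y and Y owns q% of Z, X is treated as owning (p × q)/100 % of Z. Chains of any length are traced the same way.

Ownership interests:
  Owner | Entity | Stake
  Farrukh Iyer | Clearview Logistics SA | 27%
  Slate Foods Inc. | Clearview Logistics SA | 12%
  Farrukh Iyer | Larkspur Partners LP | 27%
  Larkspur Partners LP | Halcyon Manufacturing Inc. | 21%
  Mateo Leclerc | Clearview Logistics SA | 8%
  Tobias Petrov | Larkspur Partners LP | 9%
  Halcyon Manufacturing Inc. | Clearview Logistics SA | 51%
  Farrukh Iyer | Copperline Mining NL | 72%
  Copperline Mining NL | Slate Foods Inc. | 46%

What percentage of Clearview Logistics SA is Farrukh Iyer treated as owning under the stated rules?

Chain via Larkspur Partners LP → Halcyon Manufacturing Inc. (R2): 27% × 21% × 51% = 2.8917% of Clearview Logistics SA.
Chain via Copperline Mining NL → Slate Foods Inc. (R2): 72% × 46% × 12% = 3.9744% of Clearview Logistics SA.
Direct interest in Clearview Logistics SA: 27%.
Aggregating (R1): 2.8917% + 3.9744% + 27% = 33.8661%.

33.8661%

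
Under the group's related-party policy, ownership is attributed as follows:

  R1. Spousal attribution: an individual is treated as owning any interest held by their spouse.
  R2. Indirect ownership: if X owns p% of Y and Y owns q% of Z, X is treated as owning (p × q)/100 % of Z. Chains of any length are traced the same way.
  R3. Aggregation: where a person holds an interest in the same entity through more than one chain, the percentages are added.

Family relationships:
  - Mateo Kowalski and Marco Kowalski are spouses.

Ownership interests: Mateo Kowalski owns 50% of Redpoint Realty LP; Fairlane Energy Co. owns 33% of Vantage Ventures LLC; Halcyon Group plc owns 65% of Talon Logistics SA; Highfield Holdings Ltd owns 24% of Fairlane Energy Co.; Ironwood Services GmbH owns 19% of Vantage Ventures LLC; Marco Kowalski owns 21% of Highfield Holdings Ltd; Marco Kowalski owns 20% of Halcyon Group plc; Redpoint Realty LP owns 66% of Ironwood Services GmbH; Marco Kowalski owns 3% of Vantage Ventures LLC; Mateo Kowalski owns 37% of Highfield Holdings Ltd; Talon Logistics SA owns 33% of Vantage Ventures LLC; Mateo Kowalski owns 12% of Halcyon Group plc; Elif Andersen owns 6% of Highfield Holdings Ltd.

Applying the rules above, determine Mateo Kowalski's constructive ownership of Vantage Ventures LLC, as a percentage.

20.7276%

By spousal attribution (R1), Mateo Kowalski is treated as also owning Marco Kowalski's interest in Highfield Holdings Ltd, giving 37% + 21% = 58%.
By spousal attribution (R1), Mateo Kowalski is treated as also owning Marco Kowalski's interest in Halcyon Group plc, giving 12% + 20% = 32%.
By spousal attribution (R1), Mateo Kowalski is treated as owning Marco Kowalski's 3% interest in Vantage Ventures LLC.
Chain via Highfield Holdings Ltd → Fairlane Energy Co. (R2): 58% × 24% × 33% = 4.5936% of Vantage Ventures LLC.
Chain via Halcyon Group plc → Talon Logistics SA (R2): 32% × 65% × 33% = 6.864% of Vantage Ventures LLC.
Chain via Redpoint Realty LP → Ironwood Services GmbH (R2): 50% × 66% × 19% = 6.27% of Vantage Ventures LLC.
Direct interest in Vantage Ventures LLC: 3%.
Aggregating (R3): 4.5936% + 6.864% + 6.27% + 3% = 20.7276%.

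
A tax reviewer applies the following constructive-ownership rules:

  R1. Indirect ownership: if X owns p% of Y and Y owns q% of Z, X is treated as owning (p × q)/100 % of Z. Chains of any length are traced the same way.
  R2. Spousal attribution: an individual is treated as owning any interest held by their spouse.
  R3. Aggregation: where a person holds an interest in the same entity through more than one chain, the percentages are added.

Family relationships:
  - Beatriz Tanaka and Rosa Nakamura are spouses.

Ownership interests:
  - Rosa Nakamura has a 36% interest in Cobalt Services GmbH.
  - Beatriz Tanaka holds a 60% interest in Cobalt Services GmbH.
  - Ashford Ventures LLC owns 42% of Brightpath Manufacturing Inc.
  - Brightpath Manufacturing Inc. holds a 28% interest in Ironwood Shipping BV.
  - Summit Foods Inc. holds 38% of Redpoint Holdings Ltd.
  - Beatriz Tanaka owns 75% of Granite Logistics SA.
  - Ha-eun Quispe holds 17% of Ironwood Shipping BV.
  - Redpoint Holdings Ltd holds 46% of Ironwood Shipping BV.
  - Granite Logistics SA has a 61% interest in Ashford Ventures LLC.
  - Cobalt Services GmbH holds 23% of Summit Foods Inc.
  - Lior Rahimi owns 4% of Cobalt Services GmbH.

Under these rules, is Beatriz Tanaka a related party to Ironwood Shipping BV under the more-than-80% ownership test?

No

By spousal attribution (R2), Beatriz Tanaka is treated as also owning Rosa Nakamura's interest in Cobalt Services GmbH, giving 60% + 36% = 96%.
Chain via Cobalt Services GmbH → Summit Foods Inc. → Redpoint Holdings Ltd (R1): 96% × 23% × 38% × 46% = 3.859584% of Ironwood Shipping BV.
Chain via Granite Logistics SA → Ashford Ventures LLC → Brightpath Manufacturing Inc. (R1): 75% × 61% × 42% × 28% = 5.3802% of Ironwood Shipping BV.
Aggregating (R3): 3.859584% + 5.3802% = 9.239784%.
9.239784% does not exceed the 80% threshold, so Beatriz is not a related party to Ironwood Shipping BV.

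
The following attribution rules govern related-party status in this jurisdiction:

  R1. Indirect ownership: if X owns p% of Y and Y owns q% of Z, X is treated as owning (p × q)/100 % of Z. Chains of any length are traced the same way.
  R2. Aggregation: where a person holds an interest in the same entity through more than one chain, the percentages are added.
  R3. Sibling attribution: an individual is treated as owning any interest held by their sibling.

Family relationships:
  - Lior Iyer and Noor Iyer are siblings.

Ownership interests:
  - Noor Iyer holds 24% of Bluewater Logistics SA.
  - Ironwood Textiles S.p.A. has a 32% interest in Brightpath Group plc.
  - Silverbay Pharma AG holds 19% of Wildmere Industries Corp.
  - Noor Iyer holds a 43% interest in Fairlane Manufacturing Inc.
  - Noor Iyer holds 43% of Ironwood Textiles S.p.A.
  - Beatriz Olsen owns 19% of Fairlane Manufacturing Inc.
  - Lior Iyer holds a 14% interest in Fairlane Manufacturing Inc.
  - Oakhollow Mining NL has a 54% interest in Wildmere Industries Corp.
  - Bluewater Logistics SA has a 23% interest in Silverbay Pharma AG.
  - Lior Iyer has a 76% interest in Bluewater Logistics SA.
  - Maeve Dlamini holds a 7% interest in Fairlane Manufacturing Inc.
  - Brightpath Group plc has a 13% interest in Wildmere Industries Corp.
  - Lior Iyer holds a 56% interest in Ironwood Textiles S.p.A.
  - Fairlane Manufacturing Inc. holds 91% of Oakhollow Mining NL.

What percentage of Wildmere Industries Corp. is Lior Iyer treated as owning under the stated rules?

By sibling attribution (R3), Lior Iyer is treated as also owning Noor Iyer's interest in Ironwood Textiles S.p.A, giving 56% + 43% = 99%.
By sibling attribution (R3), Lior Iyer is treated as also owning Noor Iyer's interest in Fairlane Manufacturing Inc, giving 14% + 43% = 57%.
By sibling attribution (R3), Lior Iyer is treated as also owning Noor Iyer's interest in Bluewater Logistics SA, giving 76% + 24% = 100%.
Chain via Ironwood Textiles S.p.A. → Brightpath Group plc (R1): 99% × 32% × 13% = 4.1184% of Wildmere Industries Corp.
Chain via Fairlane Manufacturing Inc. → Oakhollow Mining NL (R1): 57% × 91% × 54% = 28.0098% of Wildmere Industries Corp.
Chain via Bluewater Logistics SA → Silverbay Pharma AG (R1): 100% × 23% × 19% = 4.37% of Wildmere Industries Corp.
Aggregating (R2): 4.1184% + 28.0098% + 4.37% = 36.4982%.

36.4982%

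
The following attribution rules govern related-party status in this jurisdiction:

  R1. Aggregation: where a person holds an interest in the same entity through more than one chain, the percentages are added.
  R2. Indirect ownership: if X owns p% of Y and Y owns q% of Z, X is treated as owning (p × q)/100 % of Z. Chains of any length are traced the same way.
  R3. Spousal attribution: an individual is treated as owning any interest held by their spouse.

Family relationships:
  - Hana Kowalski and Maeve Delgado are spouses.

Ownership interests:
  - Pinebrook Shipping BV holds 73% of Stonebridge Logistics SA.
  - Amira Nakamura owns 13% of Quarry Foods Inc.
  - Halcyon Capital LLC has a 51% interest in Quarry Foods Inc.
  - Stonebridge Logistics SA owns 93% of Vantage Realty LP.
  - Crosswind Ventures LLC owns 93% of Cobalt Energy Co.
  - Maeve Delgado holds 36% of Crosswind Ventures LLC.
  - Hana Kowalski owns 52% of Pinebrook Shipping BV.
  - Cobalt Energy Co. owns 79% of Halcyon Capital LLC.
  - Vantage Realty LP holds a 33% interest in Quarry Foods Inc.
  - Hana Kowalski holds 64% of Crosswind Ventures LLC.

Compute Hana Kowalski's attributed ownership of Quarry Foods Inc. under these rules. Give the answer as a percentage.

49.119624%

By spousal attribution (R3), Hana Kowalski is treated as also owning Maeve Delgado's interest in Crosswind Ventures LLC, giving 64% + 36% = 100%.
Chain via Pinebrook Shipping BV → Stonebridge Logistics SA → Vantage Realty LP (R2): 52% × 73% × 93% × 33% = 11.649924% of Quarry Foods Inc.
Chain via Crosswind Ventures LLC → Cobalt Energy Co. → Halcyon Capital LLC (R2): 100% × 93% × 79% × 51% = 37.4697% of Quarry Foods Inc.
Aggregating (R1): 11.649924% + 37.4697% = 49.119624%.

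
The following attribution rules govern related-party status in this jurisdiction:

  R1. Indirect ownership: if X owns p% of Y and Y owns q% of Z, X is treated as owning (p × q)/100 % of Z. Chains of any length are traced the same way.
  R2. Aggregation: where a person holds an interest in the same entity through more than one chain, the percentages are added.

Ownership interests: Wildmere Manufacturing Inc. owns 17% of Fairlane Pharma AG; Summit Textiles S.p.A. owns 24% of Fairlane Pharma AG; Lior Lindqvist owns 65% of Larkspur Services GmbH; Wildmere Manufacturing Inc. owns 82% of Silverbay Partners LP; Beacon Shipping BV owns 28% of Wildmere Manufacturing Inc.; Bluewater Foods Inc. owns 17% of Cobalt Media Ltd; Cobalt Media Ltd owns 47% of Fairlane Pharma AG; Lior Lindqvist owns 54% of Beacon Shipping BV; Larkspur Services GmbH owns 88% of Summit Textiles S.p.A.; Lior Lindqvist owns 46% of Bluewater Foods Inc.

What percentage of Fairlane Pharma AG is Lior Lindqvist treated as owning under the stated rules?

19.9738%

Chain via Bluewater Foods Inc. → Cobalt Media Ltd (R1): 46% × 17% × 47% = 3.6754% of Fairlane Pharma AG.
Chain via Beacon Shipping BV → Wildmere Manufacturing Inc. (R1): 54% × 28% × 17% = 2.5704% of Fairlane Pharma AG.
Chain via Larkspur Services GmbH → Summit Textiles S.p.A. (R1): 65% × 88% × 24% = 13.728% of Fairlane Pharma AG.
Aggregating (R2): 3.6754% + 2.5704% + 13.728% = 19.9738%.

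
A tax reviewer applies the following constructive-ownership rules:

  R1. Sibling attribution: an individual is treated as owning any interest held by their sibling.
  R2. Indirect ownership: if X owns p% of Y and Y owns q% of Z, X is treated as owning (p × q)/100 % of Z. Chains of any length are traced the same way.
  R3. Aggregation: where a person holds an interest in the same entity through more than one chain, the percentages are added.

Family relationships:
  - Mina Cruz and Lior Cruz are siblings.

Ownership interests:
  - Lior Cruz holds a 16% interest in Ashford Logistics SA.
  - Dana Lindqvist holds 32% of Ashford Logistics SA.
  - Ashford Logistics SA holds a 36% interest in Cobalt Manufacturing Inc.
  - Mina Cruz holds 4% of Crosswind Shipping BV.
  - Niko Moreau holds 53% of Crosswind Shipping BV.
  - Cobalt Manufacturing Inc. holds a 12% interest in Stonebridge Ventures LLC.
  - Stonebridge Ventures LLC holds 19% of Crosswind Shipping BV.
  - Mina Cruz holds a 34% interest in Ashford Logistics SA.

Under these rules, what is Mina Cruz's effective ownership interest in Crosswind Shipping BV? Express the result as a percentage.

4.4104%

By sibling attribution (R1), Mina Cruz is treated as also owning Lior Cruz's interest in Ashford Logistics SA, giving 34% + 16% = 50%.
Chain via Ashford Logistics SA → Cobalt Manufacturing Inc. → Stonebridge Ventures LLC (R2): 50% × 36% × 12% × 19% = 0.4104% of Crosswind Shipping BV.
Direct interest in Crosswind Shipping BV: 4%.
Aggregating (R3): 0.4104% + 4% = 4.4104%.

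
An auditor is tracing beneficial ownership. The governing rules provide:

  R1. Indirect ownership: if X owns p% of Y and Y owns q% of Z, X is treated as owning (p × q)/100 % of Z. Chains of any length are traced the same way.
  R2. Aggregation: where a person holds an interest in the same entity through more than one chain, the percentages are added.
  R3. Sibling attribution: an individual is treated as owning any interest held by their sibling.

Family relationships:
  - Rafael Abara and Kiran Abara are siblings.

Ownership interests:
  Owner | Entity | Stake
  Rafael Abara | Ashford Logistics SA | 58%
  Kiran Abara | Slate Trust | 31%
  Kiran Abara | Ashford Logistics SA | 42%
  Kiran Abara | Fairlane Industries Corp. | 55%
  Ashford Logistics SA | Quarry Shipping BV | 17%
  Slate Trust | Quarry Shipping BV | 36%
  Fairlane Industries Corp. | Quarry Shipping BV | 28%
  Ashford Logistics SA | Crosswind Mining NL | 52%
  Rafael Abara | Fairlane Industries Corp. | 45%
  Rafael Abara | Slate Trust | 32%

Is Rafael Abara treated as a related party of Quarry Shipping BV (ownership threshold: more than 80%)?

By sibling attribution (R3), Rafael Abara is treated as also owning Kiran Abara's interest in Slate Trust, giving 32% + 31% = 63%.
By sibling attribution (R3), Rafael Abara is treated as also owning Kiran Abara's interest in Ashford Logistics SA, giving 58% + 42% = 100%.
By sibling attribution (R3), Rafael Abara is treated as also owning Kiran Abara's interest in Fairlane Industries Corp, giving 45% + 55% = 100%.
Chain via Slate Trust (R1): 63% × 36% = 22.68% of Quarry Shipping BV.
Chain via Ashford Logistics SA (R1): 100% × 17% = 17% of Quarry Shipping BV.
Chain via Fairlane Industries Corp. (R1): 100% × 28% = 28% of Quarry Shipping BV.
Aggregating (R2): 22.68% + 17% + 28% = 67.68%.
67.68% does not exceed the 80% threshold, so Rafael is not a related party to Quarry Shipping BV.

No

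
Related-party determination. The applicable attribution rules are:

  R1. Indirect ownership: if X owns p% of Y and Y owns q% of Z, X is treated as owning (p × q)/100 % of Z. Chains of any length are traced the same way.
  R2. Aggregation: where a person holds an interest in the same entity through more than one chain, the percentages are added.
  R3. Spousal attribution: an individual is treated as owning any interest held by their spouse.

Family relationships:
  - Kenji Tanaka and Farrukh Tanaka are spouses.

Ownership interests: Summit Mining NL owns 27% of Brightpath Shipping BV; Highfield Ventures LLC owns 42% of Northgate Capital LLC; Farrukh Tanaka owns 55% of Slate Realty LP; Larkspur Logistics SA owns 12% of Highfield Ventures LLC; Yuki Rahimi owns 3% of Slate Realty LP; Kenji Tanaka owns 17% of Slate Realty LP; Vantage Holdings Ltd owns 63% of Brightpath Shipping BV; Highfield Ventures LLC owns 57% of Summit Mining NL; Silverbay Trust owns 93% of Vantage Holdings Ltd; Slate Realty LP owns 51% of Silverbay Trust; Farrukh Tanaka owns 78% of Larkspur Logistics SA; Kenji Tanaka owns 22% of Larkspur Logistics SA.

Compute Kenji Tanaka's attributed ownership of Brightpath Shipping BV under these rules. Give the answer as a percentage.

By spousal attribution (R3), Kenji Tanaka is treated as also owning Farrukh Tanaka's interest in Larkspur Logistics SA, giving 22% + 78% = 100%.
By spousal attribution (R3), Kenji Tanaka is treated as also owning Farrukh Tanaka's interest in Slate Realty LP, giving 17% + 55% = 72%.
Chain via Larkspur Logistics SA → Highfield Ventures LLC → Summit Mining NL (R1): 100% × 12% × 57% × 27% = 1.8468% of Brightpath Shipping BV.
Chain via Slate Realty LP → Silverbay Trust → Vantage Holdings Ltd (R1): 72% × 51% × 93% × 63% = 21.514248% of Brightpath Shipping BV.
Aggregating (R2): 1.8468% + 21.514248% = 23.361048%.

23.361048%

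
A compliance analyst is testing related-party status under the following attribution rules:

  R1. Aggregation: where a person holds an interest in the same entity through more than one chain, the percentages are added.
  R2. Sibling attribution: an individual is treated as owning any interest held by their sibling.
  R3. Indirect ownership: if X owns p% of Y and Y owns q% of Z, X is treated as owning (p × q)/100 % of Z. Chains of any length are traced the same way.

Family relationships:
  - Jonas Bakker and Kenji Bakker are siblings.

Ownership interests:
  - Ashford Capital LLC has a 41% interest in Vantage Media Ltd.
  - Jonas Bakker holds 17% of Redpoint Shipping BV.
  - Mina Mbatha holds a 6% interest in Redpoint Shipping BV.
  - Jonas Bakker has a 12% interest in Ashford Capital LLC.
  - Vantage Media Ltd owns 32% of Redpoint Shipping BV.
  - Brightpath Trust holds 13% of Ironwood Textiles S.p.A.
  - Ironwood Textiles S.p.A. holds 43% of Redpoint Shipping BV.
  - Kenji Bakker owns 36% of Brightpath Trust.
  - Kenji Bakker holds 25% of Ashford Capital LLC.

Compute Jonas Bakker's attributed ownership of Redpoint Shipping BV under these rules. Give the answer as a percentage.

23.8668%

By sibling attribution (R2), Jonas Bakker is treated as also owning Kenji Bakker's interest in Ashford Capital LLC, giving 12% + 25% = 37%.
By sibling attribution (R2), Jonas Bakker is treated as owning Kenji Bakker's 36% interest in Brightpath Trust.
Chain via Ashford Capital LLC → Vantage Media Ltd (R3): 37% × 41% × 32% = 4.8544% of Redpoint Shipping BV.
Direct interest in Redpoint Shipping BV: 17%.
Chain via Brightpath Trust → Ironwood Textiles S.p.A. (R3): 36% × 13% × 43% = 2.0124% of Redpoint Shipping BV.
Aggregating (R1): 4.8544% + 17% + 2.0124% = 23.8668%.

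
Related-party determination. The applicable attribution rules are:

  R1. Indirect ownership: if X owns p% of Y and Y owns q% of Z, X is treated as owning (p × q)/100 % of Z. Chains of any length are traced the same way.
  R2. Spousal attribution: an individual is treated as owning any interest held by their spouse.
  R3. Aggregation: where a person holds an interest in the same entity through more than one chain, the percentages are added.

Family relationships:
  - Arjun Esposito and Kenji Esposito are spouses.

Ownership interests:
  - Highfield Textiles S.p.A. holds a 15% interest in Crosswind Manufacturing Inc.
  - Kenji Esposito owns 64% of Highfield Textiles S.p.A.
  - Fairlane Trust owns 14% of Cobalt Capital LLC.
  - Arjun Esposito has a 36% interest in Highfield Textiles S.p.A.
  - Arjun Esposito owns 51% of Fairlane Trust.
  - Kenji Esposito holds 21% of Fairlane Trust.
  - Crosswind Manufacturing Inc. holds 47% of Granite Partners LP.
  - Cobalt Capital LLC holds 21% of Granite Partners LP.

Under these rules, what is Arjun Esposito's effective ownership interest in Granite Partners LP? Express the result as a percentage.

By spousal attribution (R2), Arjun Esposito is treated as also owning Kenji Esposito's interest in Fairlane Trust, giving 51% + 21% = 72%.
By spousal attribution (R2), Arjun Esposito is treated as also owning Kenji Esposito's interest in Highfield Textiles S.p.A, giving 36% + 64% = 100%.
Chain via Fairlane Trust → Cobalt Capital LLC (R1): 72% × 14% × 21% = 2.1168% of Granite Partners LP.
Chain via Highfield Textiles S.p.A. → Crosswind Manufacturing Inc. (R1): 100% × 15% × 47% = 7.05% of Granite Partners LP.
Aggregating (R3): 2.1168% + 7.05% = 9.1668%.

9.1668%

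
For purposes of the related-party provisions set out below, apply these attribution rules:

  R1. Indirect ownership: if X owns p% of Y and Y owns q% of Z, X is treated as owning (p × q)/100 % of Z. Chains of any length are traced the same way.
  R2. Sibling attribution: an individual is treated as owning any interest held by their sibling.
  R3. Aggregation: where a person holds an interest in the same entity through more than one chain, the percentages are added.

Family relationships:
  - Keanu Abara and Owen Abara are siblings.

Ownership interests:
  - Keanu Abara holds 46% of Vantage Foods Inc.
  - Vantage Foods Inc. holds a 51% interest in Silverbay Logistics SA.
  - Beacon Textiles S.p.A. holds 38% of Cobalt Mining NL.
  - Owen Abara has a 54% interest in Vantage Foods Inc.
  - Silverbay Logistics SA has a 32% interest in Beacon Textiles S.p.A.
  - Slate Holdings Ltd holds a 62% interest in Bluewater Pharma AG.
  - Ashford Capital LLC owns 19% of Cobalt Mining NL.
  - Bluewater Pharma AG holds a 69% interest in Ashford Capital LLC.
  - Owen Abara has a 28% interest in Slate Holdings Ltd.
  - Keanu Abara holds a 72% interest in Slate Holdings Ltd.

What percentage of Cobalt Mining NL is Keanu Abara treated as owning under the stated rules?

14.3298%

By sibling attribution (R2), Keanu Abara is treated as also owning Owen Abara's interest in Slate Holdings Ltd, giving 72% + 28% = 100%.
By sibling attribution (R2), Keanu Abara is treated as also owning Owen Abara's interest in Vantage Foods Inc, giving 46% + 54% = 100%.
Chain via Slate Holdings Ltd → Bluewater Pharma AG → Ashford Capital LLC (R1): 100% × 62% × 69% × 19% = 8.1282% of Cobalt Mining NL.
Chain via Vantage Foods Inc. → Silverbay Logistics SA → Beacon Textiles S.p.A. (R1): 100% × 51% × 32% × 38% = 6.2016% of Cobalt Mining NL.
Aggregating (R3): 8.1282% + 6.2016% = 14.3298%.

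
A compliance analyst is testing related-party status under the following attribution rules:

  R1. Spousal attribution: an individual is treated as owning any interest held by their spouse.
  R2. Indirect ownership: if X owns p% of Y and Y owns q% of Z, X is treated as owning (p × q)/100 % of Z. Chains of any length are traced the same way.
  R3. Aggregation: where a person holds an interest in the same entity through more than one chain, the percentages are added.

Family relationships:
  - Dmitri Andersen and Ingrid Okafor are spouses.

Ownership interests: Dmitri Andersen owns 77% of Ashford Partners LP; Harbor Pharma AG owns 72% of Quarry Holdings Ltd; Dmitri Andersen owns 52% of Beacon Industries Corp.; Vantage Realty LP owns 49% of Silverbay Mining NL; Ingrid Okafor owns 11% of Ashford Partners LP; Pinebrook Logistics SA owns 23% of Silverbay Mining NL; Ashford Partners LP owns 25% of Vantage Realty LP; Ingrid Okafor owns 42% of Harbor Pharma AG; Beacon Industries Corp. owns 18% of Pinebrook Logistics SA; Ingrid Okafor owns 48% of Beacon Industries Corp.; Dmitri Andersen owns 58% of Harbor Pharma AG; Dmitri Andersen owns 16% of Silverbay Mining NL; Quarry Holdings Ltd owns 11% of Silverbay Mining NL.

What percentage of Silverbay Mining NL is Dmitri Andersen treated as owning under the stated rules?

By spousal attribution (R1), Dmitri Andersen is treated as also owning Ingrid Okafor's interest in Beacon Industries Corp, giving 52% + 48% = 100%.
By spousal attribution (R1), Dmitri Andersen is treated as also owning Ingrid Okafor's interest in Ashford Partners LP, giving 77% + 11% = 88%.
By spousal attribution (R1), Dmitri Andersen is treated as also owning Ingrid Okafor's interest in Harbor Pharma AG, giving 58% + 42% = 100%.
Chain via Beacon Industries Corp. → Pinebrook Logistics SA (R2): 100% × 18% × 23% = 4.14% of Silverbay Mining NL.
Chain via Ashford Partners LP → Vantage Realty LP (R2): 88% × 25% × 49% = 10.78% of Silverbay Mining NL.
Chain via Harbor Pharma AG → Quarry Holdings Ltd (R2): 100% × 72% × 11% = 7.92% of Silverbay Mining NL.
Direct interest in Silverbay Mining NL: 16%.
Aggregating (R3): 4.14% + 10.78% + 7.92% + 16% = 38.84%.

38.84%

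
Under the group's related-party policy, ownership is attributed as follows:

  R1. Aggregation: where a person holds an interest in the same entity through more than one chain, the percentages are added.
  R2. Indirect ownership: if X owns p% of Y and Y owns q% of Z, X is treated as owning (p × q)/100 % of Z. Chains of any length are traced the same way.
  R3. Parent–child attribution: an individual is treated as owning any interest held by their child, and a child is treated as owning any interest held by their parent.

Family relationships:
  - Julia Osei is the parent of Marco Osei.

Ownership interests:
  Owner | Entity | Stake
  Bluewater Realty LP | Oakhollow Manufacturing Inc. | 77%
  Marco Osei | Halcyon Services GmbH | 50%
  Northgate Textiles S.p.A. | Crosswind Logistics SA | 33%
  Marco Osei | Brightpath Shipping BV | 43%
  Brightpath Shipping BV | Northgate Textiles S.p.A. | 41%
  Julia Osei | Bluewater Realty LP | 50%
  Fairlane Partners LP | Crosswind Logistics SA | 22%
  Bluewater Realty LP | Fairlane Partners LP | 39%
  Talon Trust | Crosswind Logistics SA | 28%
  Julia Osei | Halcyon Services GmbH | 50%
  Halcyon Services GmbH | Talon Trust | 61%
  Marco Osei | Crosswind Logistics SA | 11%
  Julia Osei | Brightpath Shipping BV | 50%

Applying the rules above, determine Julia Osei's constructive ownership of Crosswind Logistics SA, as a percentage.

44.9529%

By parent–child attribution (R3), Julia Osei is treated as also owning Marco Osei's interest in Halcyon Services GmbH, giving 50% + 50% = 100%.
By parent–child attribution (R3), Julia Osei is treated as also owning Marco Osei's interest in Brightpath Shipping BV, giving 50% + 43% = 93%.
By parent–child attribution (R3), Julia Osei is treated as owning Marco Osei's 11% interest in Crosswind Logistics SA.
Chain via Bluewater Realty LP → Fairlane Partners LP (R2): 50% × 39% × 22% = 4.29% of Crosswind Logistics SA.
Chain via Halcyon Services GmbH → Talon Trust (R2): 100% × 61% × 28% = 17.08% of Crosswind Logistics SA.
Chain via Brightpath Shipping BV → Northgate Textiles S.p.A. (R2): 93% × 41% × 33% = 12.5829% of Crosswind Logistics SA.
Direct interest in Crosswind Logistics SA: 11%.
Aggregating (R1): 4.29% + 17.08% + 12.5829% + 11% = 44.9529%.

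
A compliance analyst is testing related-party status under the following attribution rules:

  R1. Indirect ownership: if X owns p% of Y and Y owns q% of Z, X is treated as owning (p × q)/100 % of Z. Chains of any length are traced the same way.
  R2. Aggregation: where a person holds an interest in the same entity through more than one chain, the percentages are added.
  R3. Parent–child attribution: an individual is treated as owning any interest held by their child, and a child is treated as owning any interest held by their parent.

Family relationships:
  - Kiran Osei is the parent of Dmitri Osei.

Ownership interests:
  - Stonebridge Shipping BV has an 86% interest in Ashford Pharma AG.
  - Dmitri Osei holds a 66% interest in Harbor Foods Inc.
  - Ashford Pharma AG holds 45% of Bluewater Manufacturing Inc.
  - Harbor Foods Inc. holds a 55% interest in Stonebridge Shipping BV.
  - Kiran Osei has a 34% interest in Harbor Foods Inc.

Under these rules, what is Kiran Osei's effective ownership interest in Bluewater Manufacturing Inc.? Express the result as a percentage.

21.285%

By parent–child attribution (R3), Kiran Osei is treated as also owning Dmitri Osei's interest in Harbor Foods Inc, giving 34% + 66% = 100%.
Chain via Harbor Foods Inc. → Stonebridge Shipping BV → Ashford Pharma AG (R1): 100% × 55% × 86% × 45% = 21.285% of Bluewater Manufacturing Inc.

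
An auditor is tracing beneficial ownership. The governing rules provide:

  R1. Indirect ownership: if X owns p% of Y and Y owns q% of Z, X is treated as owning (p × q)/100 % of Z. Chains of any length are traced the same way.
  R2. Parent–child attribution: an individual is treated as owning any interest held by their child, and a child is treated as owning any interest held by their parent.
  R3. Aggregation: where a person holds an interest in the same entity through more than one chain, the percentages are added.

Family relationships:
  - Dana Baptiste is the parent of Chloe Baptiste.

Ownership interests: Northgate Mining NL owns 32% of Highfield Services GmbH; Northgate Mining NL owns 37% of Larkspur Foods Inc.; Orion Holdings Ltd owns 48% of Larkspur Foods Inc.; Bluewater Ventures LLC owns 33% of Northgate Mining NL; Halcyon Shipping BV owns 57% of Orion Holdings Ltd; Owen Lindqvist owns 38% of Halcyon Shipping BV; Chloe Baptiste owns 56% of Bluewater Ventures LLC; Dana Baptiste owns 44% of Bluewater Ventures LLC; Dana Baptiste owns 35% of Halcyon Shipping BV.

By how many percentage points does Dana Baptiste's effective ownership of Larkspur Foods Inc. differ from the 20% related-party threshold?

1.786

By parent–child attribution (R2), Dana Baptiste is treated as also owning Chloe Baptiste's interest in Bluewater Ventures LLC, giving 44% + 56% = 100%.
Chain via Bluewater Ventures LLC → Northgate Mining NL (R1): 100% × 33% × 37% = 12.21% of Larkspur Foods Inc.
Chain via Halcyon Shipping BV → Orion Holdings Ltd (R1): 35% × 57% × 48% = 9.576% of Larkspur Foods Inc.
Aggregating (R3): 12.21% + 9.576% = 21.786%.
21.786% exceeds the 20% threshold by 1.786 percentage points.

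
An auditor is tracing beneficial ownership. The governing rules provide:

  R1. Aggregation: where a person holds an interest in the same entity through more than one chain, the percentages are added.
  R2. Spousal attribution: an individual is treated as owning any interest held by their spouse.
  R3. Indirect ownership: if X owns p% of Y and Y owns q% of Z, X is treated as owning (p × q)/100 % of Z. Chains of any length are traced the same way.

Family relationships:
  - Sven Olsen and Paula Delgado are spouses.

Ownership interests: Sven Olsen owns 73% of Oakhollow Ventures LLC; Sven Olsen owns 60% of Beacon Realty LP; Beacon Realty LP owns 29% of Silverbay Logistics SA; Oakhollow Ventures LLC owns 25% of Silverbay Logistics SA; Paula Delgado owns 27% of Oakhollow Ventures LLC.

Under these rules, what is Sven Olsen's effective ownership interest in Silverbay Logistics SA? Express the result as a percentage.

By spousal attribution (R2), Sven Olsen is treated as also owning Paula Delgado's interest in Oakhollow Ventures LLC, giving 73% + 27% = 100%.
Chain via Beacon Realty LP (R3): 60% × 29% = 17.4% of Silverbay Logistics SA.
Chain via Oakhollow Ventures LLC (R3): 100% × 25% = 25% of Silverbay Logistics SA.
Aggregating (R1): 17.4% + 25% = 42.4%.

42.4%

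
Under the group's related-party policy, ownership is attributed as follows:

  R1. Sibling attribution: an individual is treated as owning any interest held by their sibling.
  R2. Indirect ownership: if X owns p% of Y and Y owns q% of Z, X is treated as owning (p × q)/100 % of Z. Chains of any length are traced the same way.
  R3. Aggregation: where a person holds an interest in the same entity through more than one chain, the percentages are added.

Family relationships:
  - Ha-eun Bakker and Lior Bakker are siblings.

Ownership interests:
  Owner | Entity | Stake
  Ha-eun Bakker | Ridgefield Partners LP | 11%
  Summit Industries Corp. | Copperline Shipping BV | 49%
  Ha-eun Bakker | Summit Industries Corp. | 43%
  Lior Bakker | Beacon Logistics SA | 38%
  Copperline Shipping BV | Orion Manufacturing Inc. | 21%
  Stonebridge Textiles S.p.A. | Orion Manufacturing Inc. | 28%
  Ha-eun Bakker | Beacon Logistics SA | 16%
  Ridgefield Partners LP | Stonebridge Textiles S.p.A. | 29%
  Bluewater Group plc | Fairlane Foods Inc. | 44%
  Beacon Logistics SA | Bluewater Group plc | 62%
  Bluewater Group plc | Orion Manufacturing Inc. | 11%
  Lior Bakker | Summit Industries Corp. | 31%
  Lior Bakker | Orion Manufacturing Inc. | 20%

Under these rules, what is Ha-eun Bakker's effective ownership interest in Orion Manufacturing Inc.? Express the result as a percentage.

By sibling attribution (R1), Ha-eun Bakker is treated as also owning Lior Bakker's interest in Summit Industries Corp, giving 43% + 31% = 74%.
By sibling attribution (R1), Ha-eun Bakker is treated as also owning Lior Bakker's interest in Beacon Logistics SA, giving 16% + 38% = 54%.
By sibling attribution (R1), Ha-eun Bakker is treated as owning Lior Bakker's 20% interest in Orion Manufacturing Inc.
Chain via Summit Industries Corp. → Copperline Shipping BV (R2): 74% × 49% × 21% = 7.6146% of Orion Manufacturing Inc.
Chain via Beacon Logistics SA → Bluewater Group plc (R2): 54% × 62% × 11% = 3.6828% of Orion Manufacturing Inc.
Chain via Ridgefield Partners LP → Stonebridge Textiles S.p.A. (R2): 11% × 29% × 28% = 0.8932% of Orion Manufacturing Inc.
Direct interest in Orion Manufacturing Inc: 20%.
Aggregating (R3): 7.6146% + 3.6828% + 0.8932% + 20% = 32.1906%.

32.1906%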